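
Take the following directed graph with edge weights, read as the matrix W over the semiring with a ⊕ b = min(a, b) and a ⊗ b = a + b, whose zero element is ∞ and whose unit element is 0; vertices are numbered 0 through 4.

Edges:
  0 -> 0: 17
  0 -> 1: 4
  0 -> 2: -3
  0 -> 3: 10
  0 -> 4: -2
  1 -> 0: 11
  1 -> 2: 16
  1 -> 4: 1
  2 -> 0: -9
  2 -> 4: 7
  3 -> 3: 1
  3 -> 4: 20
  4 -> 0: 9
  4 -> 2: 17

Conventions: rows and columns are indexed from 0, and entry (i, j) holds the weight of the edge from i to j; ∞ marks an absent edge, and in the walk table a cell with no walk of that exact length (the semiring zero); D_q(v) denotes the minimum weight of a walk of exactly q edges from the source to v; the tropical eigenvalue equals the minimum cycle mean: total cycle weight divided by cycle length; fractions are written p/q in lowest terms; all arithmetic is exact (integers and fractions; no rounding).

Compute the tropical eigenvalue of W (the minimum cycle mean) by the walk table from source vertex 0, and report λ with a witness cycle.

q=0: [0, ∞, ∞, ∞, ∞]
q=1: [17, 4, -3, 10, -2]
q=2: [-12, 21, 14, 11, 4]
q=3: [5, -8, -15, -2, -14]
q=4: [-24, 9, 2, -1, -8]
q=5: [-7, -20, -27, -14, -26]
Optimal cycle mean attained by: cycle 0->2->0, total (-3) + (-9), length 2.
Answer: λ = -6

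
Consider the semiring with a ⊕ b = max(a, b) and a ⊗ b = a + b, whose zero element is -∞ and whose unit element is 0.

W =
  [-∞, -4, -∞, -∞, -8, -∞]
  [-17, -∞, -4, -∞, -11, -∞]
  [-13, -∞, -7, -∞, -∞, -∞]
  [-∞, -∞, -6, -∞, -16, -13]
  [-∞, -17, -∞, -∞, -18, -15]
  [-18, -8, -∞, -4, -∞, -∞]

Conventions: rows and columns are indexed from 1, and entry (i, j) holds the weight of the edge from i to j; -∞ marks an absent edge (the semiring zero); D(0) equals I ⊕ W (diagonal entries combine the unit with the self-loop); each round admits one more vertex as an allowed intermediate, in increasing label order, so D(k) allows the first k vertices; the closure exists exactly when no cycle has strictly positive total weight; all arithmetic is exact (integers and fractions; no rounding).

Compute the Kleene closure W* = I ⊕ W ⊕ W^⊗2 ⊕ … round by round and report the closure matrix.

D(0):
  [0, -4, -∞, -∞, -8, -∞]
  [-17, 0, -4, -∞, -11, -∞]
  [-13, -∞, 0, -∞, -∞, -∞]
  [-∞, -∞, -6, 0, -16, -13]
  [-∞, -17, -∞, -∞, 0, -15]
  [-18, -8, -∞, -4, -∞, 0]
D(1):
  [0, -4, -∞, -∞, -8, -∞]
  [-17, 0, -4, -∞, -11, -∞]
  [-13, -17, 0, -∞, -21, -∞]
  [-∞, -∞, -6, 0, -16, -13]
  [-∞, -17, -∞, -∞, 0, -15]
  [-18, -8, -∞, -4, -26, 0]
D(2):
  [0, -4, -8, -∞, -8, -∞]
  [-17, 0, -4, -∞, -11, -∞]
  [-13, -17, 0, -∞, -21, -∞]
  [-∞, -∞, -6, 0, -16, -13]
  [-34, -17, -21, -∞, 0, -15]
  [-18, -8, -12, -4, -19, 0]
D(3):
  [0, -4, -8, -∞, -8, -∞]
  [-17, 0, -4, -∞, -11, -∞]
  [-13, -17, 0, -∞, -21, -∞]
  [-19, -23, -6, 0, -16, -13]
  [-34, -17, -21, -∞, 0, -15]
  [-18, -8, -12, -4, -19, 0]
D(4):
  [0, -4, -8, -∞, -8, -∞]
  [-17, 0, -4, -∞, -11, -∞]
  [-13, -17, 0, -∞, -21, -∞]
  [-19, -23, -6, 0, -16, -13]
  [-34, -17, -21, -∞, 0, -15]
  [-18, -8, -10, -4, -19, 0]
D(5):
  [0, -4, -8, -∞, -8, -23]
  [-17, 0, -4, -∞, -11, -26]
  [-13, -17, 0, -∞, -21, -36]
  [-19, -23, -6, 0, -16, -13]
  [-34, -17, -21, -∞, 0, -15]
  [-18, -8, -10, -4, -19, 0]
D(6):
  [0, -4, -8, -27, -8, -23]
  [-17, 0, -4, -30, -11, -26]
  [-13, -17, 0, -40, -21, -36]
  [-19, -21, -6, 0, -16, -13]
  [-33, -17, -21, -19, 0, -15]
  [-18, -8, -10, -4, -19, 0]
Answer: W* = [[0, -4, -8, -27, -8, -23], [-17, 0, -4, -30, -11, -26], [-13, -17, 0, -40, -21, -36], [-19, -21, -6, 0, -16, -13], [-33, -17, -21, -19, 0, -15], [-18, -8, -10, -4, -19, 0]]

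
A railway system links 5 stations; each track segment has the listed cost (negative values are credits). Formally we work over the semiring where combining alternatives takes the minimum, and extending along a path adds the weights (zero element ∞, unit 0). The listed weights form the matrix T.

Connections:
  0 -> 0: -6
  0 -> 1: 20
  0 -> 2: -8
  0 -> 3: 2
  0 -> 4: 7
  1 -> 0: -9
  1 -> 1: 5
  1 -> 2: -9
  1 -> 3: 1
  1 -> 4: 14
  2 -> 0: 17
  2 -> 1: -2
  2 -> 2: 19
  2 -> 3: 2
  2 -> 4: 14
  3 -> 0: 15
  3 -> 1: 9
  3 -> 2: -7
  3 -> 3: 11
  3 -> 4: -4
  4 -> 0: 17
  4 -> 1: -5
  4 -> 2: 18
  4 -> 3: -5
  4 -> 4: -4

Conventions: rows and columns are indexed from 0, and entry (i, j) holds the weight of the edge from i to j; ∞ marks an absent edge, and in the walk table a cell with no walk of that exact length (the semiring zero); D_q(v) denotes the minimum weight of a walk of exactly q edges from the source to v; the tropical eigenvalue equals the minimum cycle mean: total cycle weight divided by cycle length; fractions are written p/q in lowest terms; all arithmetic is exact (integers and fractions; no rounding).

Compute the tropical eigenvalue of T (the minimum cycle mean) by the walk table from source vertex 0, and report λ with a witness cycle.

q=0: [0, ∞, ∞, ∞, ∞]
q=1: [-6, 20, -8, 2, 7]
q=2: [-12, -10, -14, -6, -2]
q=3: [-19, -16, -20, -12, -10]
q=4: [-25, -22, -27, -18, -16]
q=5: [-31, -29, -33, -25, -22]
Optimal cycle mean attained by: cycle 0->2->1->0, total (-8) + (-2) + (-9), length 3.
Answer: λ = -19/3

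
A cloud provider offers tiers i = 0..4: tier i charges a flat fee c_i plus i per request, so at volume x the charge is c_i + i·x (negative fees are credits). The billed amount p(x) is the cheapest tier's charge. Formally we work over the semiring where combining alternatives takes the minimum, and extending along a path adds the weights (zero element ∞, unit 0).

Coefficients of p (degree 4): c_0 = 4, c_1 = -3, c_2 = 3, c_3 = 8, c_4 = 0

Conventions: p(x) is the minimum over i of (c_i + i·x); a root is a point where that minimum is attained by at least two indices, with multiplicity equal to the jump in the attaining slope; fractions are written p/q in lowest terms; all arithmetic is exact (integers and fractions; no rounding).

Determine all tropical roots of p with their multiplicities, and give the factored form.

hull edge (i=0, c=4) to (i=1, c=-3): slope -7, span 1
hull edge (i=1, c=-3) to (i=4, c=0): slope 1, span 3
Factored form: p(x) = 0 ⊗ (x ⊕ (-1)) ⊗ (x ⊕ (-1)) ⊗ (x ⊕ (-1)) ⊗ (x ⊕ 7)
Answer: roots = -1 (mult 3), 7 (mult 1)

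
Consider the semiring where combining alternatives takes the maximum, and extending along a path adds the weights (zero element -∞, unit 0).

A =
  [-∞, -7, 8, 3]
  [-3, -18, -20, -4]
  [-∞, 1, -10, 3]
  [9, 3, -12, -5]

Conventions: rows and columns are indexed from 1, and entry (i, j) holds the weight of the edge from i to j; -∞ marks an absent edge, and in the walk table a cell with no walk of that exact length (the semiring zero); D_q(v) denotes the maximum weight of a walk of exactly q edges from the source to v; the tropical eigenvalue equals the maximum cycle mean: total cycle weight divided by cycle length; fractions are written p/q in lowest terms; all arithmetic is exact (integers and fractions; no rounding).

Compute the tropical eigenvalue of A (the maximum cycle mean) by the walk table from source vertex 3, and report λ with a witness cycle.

q=0: [-∞, -∞, 0, -∞]
q=1: [-∞, 1, -10, 3]
q=2: [12, 6, -9, -2]
q=3: [7, 5, 20, 15]
q=4: [24, 21, 15, 23]
Optimal cycle mean attained by: cycle 1->3->4->1, total 8 + 3 + 9, length 3.
Answer: λ = 20/3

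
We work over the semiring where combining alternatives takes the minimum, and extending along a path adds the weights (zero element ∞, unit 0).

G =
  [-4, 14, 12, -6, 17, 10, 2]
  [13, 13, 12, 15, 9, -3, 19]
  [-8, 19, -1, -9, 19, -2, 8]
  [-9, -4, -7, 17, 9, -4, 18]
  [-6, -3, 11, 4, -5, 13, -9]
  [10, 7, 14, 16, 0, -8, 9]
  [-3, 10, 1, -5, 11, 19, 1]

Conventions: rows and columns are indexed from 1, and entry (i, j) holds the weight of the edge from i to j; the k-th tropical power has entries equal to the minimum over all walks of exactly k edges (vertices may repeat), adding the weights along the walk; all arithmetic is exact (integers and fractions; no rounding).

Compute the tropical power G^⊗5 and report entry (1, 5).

G^⊗2:
  [-15, -10, -13, -10, 3, -10, -2]
  [3, 4, 8, 3, -3, -11, 0]
  [-18, -13, -16, -14, -2, -13, -6]
  [-15, 3, -8, -16, -4, -12, -7]
  [-12, -8, -8, -14, -10, -6, -14]
  [-6, -3, 6, 4, -8, -16, -9]
  [-14, -9, -12, -9, 4, -9, -1]
G^⊗3:
  [-21, -14, -17, -22, -10, -18, -13]
  [-9, -6, -4, -5, -11, -19, -12]
  [-24, -18, -21, -25, -13, -21, -16]
  [-25, -20, -23, -21, -12, -20, -13]
  [-23, -18, -21, -19, -15, -18, -19]
  [-14, -11, -8, -14, -16, -24, -17]
  [-20, -13, -16, -21, -9, -17, -12]
G^⊗4:
  [-31, -26, -29, -27, -18, -26, -19]
  [-17, -14, -12, -17, -19, -27, -20]
  [-34, -29, -32, -30, -21, -29, -22]
  [-31, -25, -28, -32, -20, -28, -23]
  [-29, -23, -26, -30, -20, -26, -24]
  [-23, -19, -21, -22, -24, -32, -25]
  [-30, -25, -28, -26, -17, -25, -18]
G^⊗5:
  [-37, -31, -34, -38, -26, -34, -29]
  [-26, -22, -24, -25, -27, -35, -28]
  [-40, -34, -37, -41, -29, -37, -32]
  [-41, -36, -39, -37, -28, -36, -29]
  [-39, -34, -37, -35, -26, -34, -29]
  [-31, -27, -29, -30, -32, -40, -33]
  [-36, -30, -33, -37, -25, -33, -28]
Key observation: the optimum is the walk 1->4->3->4->6->5, with weight (-6) + (-7) + (-9) + (-4) + 0 = -26.
Optimal value attained by: walk 1->4->3->4->6->5.
Answer: (G^⊗5)[1][5] = -26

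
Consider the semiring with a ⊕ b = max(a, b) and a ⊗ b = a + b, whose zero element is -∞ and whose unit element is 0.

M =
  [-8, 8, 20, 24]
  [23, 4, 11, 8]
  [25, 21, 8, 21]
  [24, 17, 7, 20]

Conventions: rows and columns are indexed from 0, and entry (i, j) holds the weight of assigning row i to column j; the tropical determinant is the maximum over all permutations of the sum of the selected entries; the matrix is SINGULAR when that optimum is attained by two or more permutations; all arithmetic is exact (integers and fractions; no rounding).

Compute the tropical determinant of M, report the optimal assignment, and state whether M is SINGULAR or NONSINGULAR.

σ = (0, 1, 2, 3): (-8) + 4 + 8 + 20 = 24
σ = (0, 1, 3, 2): (-8) + 4 + 21 + 7 = 24
σ = (0, 2, 1, 3): (-8) + 11 + 21 + 20 = 44
σ = (0, 2, 3, 1): (-8) + 11 + 21 + 17 = 41
σ = (0, 3, 1, 2): (-8) + 8 + 21 + 7 = 28
σ = (0, 3, 2, 1): (-8) + 8 + 8 + 17 = 25
σ = (1, 0, 2, 3): 8 + 23 + 8 + 20 = 59
σ = (1, 0, 3, 2): 8 + 23 + 21 + 7 = 59
σ = (1, 2, 0, 3): 8 + 11 + 25 + 20 = 64
σ = (1, 2, 3, 0): 8 + 11 + 21 + 24 = 64
σ = (1, 3, 0, 2): 8 + 8 + 25 + 7 = 48
σ = (1, 3, 2, 0): 8 + 8 + 8 + 24 = 48
σ = (2, 0, 1, 3): 20 + 23 + 21 + 20 = 84
σ = (2, 0, 3, 1): 20 + 23 + 21 + 17 = 81
σ = (2, 1, 0, 3): 20 + 4 + 25 + 20 = 69
σ = (2, 1, 3, 0): 20 + 4 + 21 + 24 = 69
σ = (2, 3, 0, 1): 20 + 8 + 25 + 17 = 70
σ = (2, 3, 1, 0): 20 + 8 + 21 + 24 = 73
σ = (3, 0, 1, 2): 24 + 23 + 21 + 7 = 75
σ = (3, 0, 2, 1): 24 + 23 + 8 + 17 = 72
σ = (3, 1, 0, 2): 24 + 4 + 25 + 7 = 60
σ = (3, 1, 2, 0): 24 + 4 + 8 + 24 = 60
σ = (3, 2, 0, 1): 24 + 11 + 25 + 17 = 77
σ = (3, 2, 1, 0): 24 + 11 + 21 + 24 = 80
Optimal value attained by: σ = (2, 0, 1, 3).
Answer: det⊕(M) = 84; verdict: NONSINGULAR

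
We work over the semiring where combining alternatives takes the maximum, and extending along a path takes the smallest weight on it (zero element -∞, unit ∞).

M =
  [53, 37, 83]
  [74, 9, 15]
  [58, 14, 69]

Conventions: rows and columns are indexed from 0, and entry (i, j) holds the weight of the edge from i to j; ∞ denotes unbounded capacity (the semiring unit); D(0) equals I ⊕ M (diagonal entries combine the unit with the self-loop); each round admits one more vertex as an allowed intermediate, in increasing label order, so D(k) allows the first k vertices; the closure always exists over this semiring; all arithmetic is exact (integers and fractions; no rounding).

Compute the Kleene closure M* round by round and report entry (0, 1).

D(0):
  [∞, 37, 83]
  [74, ∞, 15]
  [58, 14, ∞]
D(1):
  [∞, 37, 83]
  [74, ∞, 74]
  [58, 37, ∞]
D(2):
  [∞, 37, 83]
  [74, ∞, 74]
  [58, 37, ∞]
D(3):
  [∞, 37, 83]
  [74, ∞, 74]
  [58, 37, ∞]
Answer: M*[0][1] = 37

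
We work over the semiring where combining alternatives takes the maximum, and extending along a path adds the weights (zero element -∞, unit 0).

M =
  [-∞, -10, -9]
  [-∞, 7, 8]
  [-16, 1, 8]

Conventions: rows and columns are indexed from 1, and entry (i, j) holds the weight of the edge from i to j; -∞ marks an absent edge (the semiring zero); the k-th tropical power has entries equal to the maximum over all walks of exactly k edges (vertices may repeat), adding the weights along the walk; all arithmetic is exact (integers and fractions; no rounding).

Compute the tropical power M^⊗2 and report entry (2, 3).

M^⊗2:
  [-25, -3, -1]
  [-8, 14, 16]
  [-8, 9, 16]
Key observation: the optimum is the walk 2->3->3, with weight 8 + 8 = 16.
Optimal value attained by: walk 2->3->3.
Answer: (M^⊗2)[2][3] = 16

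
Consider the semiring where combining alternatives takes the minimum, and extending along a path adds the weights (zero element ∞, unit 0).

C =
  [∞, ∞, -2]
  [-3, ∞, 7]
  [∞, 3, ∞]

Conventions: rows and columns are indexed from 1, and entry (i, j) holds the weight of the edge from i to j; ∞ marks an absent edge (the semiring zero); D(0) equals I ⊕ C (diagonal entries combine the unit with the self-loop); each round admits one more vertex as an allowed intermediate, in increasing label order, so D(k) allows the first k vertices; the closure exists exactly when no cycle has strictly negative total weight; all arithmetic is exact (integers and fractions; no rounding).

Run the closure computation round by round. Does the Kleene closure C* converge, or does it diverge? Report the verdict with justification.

D(0):
  [0, ∞, -2]
  [-3, 0, 7]
  [∞, 3, 0]
D(1):
  [0, ∞, -2]
  [-3, 0, -5]
  [∞, 3, 0]
Detection: at round 2, diagonal entry (3, 3) turns strictly negative.
Key observation: the cycle 3->2->1->3 has total weight 3 + (-3) + (-2), which is strictly negative.
Answer: DIVERGES — negative cycle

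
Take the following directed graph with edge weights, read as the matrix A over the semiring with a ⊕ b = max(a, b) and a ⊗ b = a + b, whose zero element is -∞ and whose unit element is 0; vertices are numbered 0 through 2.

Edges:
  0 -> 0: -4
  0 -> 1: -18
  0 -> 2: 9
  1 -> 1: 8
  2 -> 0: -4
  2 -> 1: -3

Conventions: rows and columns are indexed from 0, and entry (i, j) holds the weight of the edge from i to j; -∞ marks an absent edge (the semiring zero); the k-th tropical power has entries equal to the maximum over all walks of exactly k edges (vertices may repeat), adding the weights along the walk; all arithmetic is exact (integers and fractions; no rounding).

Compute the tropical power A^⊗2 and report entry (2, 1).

A^⊗2:
  [5, 6, 5]
  [-∞, 16, -∞]
  [-8, 5, 5]
Key observation: the optimum is the walk 2->1->1, with weight (-3) + 8 = 5.
Optimal value attained by: walk 2->1->1.
Answer: (A^⊗2)[2][1] = 5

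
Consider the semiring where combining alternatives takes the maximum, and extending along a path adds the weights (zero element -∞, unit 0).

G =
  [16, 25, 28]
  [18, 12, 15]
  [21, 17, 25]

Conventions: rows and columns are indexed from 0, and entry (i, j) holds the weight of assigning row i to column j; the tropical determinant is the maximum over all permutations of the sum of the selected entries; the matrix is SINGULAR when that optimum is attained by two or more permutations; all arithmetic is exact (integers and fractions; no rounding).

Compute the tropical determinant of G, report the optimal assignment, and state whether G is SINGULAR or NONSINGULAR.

σ = (0, 1, 2): 16 + 12 + 25 = 53
σ = (0, 2, 1): 16 + 15 + 17 = 48
σ = (1, 0, 2): 25 + 18 + 25 = 68
σ = (1, 2, 0): 25 + 15 + 21 = 61
σ = (2, 0, 1): 28 + 18 + 17 = 63
σ = (2, 1, 0): 28 + 12 + 21 = 61
Optimal value attained by: σ = (1, 0, 2).
Answer: det⊕(G) = 68; verdict: NONSINGULAR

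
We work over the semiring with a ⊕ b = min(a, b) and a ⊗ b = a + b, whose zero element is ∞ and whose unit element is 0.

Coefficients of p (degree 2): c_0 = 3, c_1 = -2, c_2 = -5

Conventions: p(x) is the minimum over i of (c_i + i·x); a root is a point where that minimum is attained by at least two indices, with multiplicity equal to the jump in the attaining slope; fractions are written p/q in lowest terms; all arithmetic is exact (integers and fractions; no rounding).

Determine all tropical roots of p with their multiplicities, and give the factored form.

hull edge (i=0, c=3) to (i=1, c=-2): slope -5, span 1
hull edge (i=1, c=-2) to (i=2, c=-5): slope -3, span 1
Factored form: p(x) = -5 ⊗ (x ⊕ 3) ⊗ (x ⊕ 5)
Answer: roots = 3 (mult 1), 5 (mult 1)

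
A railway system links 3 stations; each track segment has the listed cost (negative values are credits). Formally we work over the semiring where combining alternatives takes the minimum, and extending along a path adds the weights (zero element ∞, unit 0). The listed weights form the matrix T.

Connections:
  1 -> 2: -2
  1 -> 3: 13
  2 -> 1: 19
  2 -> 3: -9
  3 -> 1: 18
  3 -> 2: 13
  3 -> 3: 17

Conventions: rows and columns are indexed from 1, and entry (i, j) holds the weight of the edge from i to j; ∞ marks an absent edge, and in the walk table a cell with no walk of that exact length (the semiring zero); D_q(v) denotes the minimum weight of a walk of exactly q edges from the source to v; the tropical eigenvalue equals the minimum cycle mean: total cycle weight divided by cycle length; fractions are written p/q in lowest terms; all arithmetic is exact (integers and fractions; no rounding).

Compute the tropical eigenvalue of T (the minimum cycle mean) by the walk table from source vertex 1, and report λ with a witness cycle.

q=0: [0, ∞, ∞]
q=1: [∞, -2, 13]
q=2: [17, 26, -11]
q=3: [7, 2, 6]
Optimal cycle mean attained by: cycle 2->3->2, total (-9) + 13, length 2.
Answer: λ = 2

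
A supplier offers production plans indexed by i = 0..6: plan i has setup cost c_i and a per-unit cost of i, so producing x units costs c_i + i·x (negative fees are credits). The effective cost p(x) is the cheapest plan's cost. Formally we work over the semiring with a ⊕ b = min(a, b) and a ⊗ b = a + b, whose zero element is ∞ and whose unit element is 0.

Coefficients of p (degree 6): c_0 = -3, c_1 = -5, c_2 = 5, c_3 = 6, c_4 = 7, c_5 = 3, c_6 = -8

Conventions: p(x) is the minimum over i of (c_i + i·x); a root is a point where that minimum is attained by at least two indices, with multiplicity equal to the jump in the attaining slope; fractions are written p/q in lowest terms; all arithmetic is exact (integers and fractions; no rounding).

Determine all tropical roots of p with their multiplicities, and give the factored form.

hull edge (i=0, c=-3) to (i=1, c=-5): slope -2, span 1
hull edge (i=1, c=-5) to (i=6, c=-8): slope -3/5, span 5
Factored form: p(x) = -8 ⊗ (x ⊕ 3/5) ⊗ (x ⊕ 3/5) ⊗ (x ⊕ 3/5) ⊗ (x ⊕ 3/5) ⊗ (x ⊕ 3/5) ⊗ (x ⊕ 2)
Answer: roots = 3/5 (mult 5), 2 (mult 1)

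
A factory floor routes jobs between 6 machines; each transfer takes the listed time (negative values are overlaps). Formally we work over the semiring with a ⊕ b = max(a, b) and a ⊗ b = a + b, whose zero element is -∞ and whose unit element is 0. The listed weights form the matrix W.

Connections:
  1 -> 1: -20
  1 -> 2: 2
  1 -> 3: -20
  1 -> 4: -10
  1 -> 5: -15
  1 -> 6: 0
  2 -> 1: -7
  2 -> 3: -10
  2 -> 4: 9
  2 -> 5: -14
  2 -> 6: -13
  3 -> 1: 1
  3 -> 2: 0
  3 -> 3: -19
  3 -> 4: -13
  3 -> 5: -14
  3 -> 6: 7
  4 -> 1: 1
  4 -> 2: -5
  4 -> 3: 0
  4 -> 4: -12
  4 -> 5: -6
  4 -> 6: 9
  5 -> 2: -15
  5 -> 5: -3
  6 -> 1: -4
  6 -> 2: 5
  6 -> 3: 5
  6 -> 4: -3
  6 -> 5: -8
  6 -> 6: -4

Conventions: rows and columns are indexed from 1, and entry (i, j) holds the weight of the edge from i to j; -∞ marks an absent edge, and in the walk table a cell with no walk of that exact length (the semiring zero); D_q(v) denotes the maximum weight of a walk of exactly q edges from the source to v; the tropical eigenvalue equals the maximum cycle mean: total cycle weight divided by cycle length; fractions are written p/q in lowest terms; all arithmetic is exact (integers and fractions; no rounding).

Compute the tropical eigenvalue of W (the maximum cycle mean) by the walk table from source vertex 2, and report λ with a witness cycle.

q=0: [-∞, 0, -∞, -∞, -∞, -∞]
q=1: [-7, -∞, -10, 9, -14, -13]
q=2: [10, 4, 9, -3, 3, 18]
q=3: [14, 23, 23, 15, 10, 16]
q=4: [24, 23, 21, 32, 9, 30]
q=5: [33, 35, 35, 32, 26, 41]
q=6: [37, 46, 46, 44, 33, 42]
Optimal cycle mean attained by: cycle 2->4->6->2, total 9 + 9 + 5, length 3.
Answer: λ = 23/3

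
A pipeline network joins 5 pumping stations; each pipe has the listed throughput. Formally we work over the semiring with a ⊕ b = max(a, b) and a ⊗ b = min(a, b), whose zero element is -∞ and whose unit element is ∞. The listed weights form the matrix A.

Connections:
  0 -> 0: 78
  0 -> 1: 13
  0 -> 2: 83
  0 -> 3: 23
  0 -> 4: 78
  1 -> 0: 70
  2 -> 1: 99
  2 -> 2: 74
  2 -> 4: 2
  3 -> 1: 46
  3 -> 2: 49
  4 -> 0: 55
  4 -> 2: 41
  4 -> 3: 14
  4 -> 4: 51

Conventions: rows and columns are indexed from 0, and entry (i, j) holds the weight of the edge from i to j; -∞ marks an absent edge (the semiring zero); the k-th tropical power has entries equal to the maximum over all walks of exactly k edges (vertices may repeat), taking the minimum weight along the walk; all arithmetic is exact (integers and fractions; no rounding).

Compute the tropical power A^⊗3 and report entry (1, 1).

A^⊗2:
  [78, 83, 78, 23, 78]
  [70, 13, 70, 23, 70]
  [70, 74, 74, 2, 2]
  [46, 49, 49, -∞, 2]
  [55, 41, 55, 23, 55]
A^⊗3:
  [78, 78, 78, 23, 78]
  [70, 70, 70, 23, 70]
  [70, 74, 74, 23, 70]
  [49, 49, 49, 23, 46]
  [55, 55, 55, 23, 55]
Key observation: the optimum is the walk 1->0->2->1, with weight 70 min 83 min 99 = 70.
Optimal value attained by: walk 1->0->2->1.
Answer: (A^⊗3)[1][1] = 70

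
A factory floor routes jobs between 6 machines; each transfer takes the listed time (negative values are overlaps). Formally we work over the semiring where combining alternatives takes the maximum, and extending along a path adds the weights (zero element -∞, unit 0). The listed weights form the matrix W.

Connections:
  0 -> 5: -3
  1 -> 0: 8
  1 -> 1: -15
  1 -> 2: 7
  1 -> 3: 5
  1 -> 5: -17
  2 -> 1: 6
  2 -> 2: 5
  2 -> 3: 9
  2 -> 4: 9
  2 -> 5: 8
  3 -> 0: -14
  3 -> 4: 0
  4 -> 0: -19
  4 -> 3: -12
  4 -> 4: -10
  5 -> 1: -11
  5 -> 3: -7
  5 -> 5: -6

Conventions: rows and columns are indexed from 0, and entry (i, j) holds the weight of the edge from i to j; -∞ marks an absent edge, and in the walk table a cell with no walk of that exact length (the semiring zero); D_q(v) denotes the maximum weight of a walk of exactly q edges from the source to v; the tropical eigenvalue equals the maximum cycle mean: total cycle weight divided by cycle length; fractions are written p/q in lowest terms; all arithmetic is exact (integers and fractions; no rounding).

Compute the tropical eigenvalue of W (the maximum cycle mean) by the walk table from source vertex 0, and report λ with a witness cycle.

q=0: [0, -∞, -∞, -∞, -∞, -∞]
q=1: [-∞, -∞, -∞, -∞, -∞, -3]
q=2: [-∞, -14, -∞, -10, -∞, -9]
q=3: [-6, -20, -7, -9, -10, -15]
q=4: [-12, -1, -2, 2, 2, 1]
q=5: [7, 4, 6, 7, 7, 6]
q=6: [12, 12, 11, 15, 15, 14]
Optimal cycle mean attained by: cycle 1->2->1, total 7 + 6, length 2.
Answer: λ = 13/2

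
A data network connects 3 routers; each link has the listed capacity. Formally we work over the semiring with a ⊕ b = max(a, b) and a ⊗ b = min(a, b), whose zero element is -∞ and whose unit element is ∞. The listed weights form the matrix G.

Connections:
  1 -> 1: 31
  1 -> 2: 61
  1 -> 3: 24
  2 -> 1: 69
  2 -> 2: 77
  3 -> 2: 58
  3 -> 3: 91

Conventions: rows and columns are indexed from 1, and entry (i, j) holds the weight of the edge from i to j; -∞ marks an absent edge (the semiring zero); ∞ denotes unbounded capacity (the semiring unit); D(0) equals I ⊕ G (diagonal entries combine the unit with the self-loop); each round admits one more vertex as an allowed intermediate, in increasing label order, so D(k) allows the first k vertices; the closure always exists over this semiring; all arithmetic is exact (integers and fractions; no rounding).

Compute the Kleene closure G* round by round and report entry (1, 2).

D(0):
  [∞, 61, 24]
  [69, ∞, -∞]
  [-∞, 58, ∞]
D(1):
  [∞, 61, 24]
  [69, ∞, 24]
  [-∞, 58, ∞]
D(2):
  [∞, 61, 24]
  [69, ∞, 24]
  [58, 58, ∞]
D(3):
  [∞, 61, 24]
  [69, ∞, 24]
  [58, 58, ∞]
Answer: G*[1][2] = 61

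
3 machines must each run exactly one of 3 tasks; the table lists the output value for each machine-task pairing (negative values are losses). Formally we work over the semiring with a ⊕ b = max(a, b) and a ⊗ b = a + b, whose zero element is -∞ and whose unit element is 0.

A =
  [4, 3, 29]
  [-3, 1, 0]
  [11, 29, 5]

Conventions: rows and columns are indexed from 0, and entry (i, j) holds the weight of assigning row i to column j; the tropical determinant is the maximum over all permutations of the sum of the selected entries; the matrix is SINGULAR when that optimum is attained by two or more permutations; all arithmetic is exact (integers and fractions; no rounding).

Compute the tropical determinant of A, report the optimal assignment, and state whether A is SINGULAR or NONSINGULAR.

σ = (0, 1, 2): 4 + 1 + 5 = 10
σ = (0, 2, 1): 4 + 0 + 29 = 33
σ = (1, 0, 2): 3 + (-3) + 5 = 5
σ = (1, 2, 0): 3 + 0 + 11 = 14
σ = (2, 0, 1): 29 + (-3) + 29 = 55
σ = (2, 1, 0): 29 + 1 + 11 = 41
Optimal value attained by: σ = (2, 0, 1).
Answer: det⊕(A) = 55; verdict: NONSINGULAR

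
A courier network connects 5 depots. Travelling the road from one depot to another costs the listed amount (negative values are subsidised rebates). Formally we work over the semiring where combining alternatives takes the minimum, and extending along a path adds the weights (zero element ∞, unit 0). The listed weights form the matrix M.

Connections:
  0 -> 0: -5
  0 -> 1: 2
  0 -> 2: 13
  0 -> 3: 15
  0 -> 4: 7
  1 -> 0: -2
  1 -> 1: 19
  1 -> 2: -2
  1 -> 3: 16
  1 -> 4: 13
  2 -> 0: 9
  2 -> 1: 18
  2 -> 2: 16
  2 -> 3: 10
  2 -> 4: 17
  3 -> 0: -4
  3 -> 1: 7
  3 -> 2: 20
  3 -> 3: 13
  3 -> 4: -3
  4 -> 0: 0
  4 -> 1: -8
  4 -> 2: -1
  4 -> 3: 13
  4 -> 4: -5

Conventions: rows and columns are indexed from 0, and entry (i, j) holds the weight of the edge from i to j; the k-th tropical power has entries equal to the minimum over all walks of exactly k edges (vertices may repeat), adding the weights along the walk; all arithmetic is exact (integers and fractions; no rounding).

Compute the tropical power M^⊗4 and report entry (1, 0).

M^⊗2:
  [-10, -3, 0, 10, 2]
  [-7, 0, 11, 8, 5]
  [4, 9, 16, 23, 7]
  [-9, -11, -4, 10, -8]
  [-10, -13, -10, 8, -10]
M^⊗3:
  [-15, -8, -5, 5, -3]
  [-12, -5, -2, 8, 0]
  [-1, -1, 6, 19, 2]
  [-14, -16, -13, 5, -13]
  [-15, -18, -15, 0, -15]
M^⊗4:
  [-20, -13, -10, 0, -8]
  [-17, -10, -7, 3, -5]
  [-6, -6, -3, 14, -3]
  [-19, -21, -18, -3, -18]
  [-20, -23, -20, -5, -20]
Key observation: the optimum is the walk 1->0->0->0->0, with weight (-2) + (-5) + (-5) + (-5) = -17.
Optimal value attained by: walk 1->0->0->0->0.
Answer: (M^⊗4)[1][0] = -17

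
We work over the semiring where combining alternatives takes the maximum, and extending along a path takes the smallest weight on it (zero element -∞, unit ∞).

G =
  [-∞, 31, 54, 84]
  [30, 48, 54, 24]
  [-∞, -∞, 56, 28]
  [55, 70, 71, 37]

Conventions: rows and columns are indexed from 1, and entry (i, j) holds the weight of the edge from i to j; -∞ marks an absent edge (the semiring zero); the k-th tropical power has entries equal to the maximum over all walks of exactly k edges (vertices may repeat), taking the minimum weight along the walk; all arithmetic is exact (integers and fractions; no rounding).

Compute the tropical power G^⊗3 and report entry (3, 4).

G^⊗2:
  [55, 70, 71, 37]
  [30, 48, 54, 30]
  [28, 28, 56, 28]
  [37, 48, 56, 55]
G^⊗3:
  [37, 48, 56, 55]
  [30, 48, 54, 30]
  [28, 28, 56, 28]
  [55, 55, 56, 37]
Key observation: the optimum is the walk 3->3->3->4, with weight 56 min 56 min 28 = 28.
Optimal value attained by: walk 3->3->3->4.
Answer: (G^⊗3)[3][4] = 28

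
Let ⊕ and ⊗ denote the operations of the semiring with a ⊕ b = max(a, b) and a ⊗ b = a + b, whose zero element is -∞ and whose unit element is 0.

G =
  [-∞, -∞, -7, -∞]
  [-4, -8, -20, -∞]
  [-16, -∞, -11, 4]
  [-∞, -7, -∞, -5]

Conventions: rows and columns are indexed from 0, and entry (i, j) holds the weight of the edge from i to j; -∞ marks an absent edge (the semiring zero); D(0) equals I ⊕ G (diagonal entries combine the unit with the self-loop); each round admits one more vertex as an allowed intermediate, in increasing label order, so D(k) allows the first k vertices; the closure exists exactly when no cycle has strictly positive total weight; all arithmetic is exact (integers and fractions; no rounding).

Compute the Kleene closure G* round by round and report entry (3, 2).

D(0):
  [0, -∞, -7, -∞]
  [-4, 0, -20, -∞]
  [-16, -∞, 0, 4]
  [-∞, -7, -∞, 0]
D(1):
  [0, -∞, -7, -∞]
  [-4, 0, -11, -∞]
  [-16, -∞, 0, 4]
  [-∞, -7, -∞, 0]
D(2):
  [0, -∞, -7, -∞]
  [-4, 0, -11, -∞]
  [-16, -∞, 0, 4]
  [-11, -7, -18, 0]
D(3):
  [0, -∞, -7, -3]
  [-4, 0, -11, -7]
  [-16, -∞, 0, 4]
  [-11, -7, -18, 0]
D(4):
  [0, -10, -7, -3]
  [-4, 0, -11, -7]
  [-7, -3, 0, 4]
  [-11, -7, -18, 0]
Answer: G*[3][2] = -18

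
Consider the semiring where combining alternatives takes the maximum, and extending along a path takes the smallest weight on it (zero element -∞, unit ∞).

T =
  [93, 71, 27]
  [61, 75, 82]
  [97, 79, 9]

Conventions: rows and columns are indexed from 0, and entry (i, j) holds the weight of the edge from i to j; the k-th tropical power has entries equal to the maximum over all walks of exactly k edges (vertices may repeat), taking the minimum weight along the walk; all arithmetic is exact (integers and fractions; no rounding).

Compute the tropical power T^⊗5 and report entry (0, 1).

T^⊗2:
  [93, 71, 71]
  [82, 79, 75]
  [93, 75, 79]
T^⊗3:
  [93, 71, 71]
  [82, 75, 79]
  [93, 79, 75]
T^⊗4:
  [93, 71, 71]
  [82, 79, 75]
  [93, 75, 79]
T^⊗5:
  [93, 71, 71]
  [82, 75, 79]
  [93, 79, 75]
Key observation: the optimum is the walk 0->0->0->0->0->1, with weight 93 min 93 min 93 min 93 min 71 = 71.
Optimal value attained by: walk 0->0->0->0->0->1.
Answer: (T^⊗5)[0][1] = 71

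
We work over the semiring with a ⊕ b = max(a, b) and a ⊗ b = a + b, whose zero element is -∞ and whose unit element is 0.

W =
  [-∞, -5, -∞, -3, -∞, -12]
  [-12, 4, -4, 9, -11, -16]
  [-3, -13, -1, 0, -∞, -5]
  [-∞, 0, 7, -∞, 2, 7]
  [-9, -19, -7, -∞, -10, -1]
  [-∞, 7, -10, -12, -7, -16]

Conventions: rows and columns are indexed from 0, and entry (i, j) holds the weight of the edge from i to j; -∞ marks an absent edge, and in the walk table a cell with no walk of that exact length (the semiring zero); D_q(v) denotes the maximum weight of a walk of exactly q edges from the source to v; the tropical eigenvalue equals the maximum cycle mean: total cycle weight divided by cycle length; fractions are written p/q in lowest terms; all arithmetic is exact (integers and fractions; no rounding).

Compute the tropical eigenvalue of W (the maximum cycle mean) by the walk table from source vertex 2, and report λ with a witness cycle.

q=0: [-∞, -∞, 0, -∞, -∞, -∞]
q=1: [-3, -13, -1, 0, -∞, -5]
q=2: [-4, 2, 7, -1, 2, 7]
q=3: [4, 14, 6, 11, 1, 6]
q=4: [3, 18, 18, 23, 13, 18]
q=5: [15, 25, 30, 27, 25, 30]
q=6: [27, 37, 34, 34, 29, 34]
Optimal cycle mean attained by: cycle 1->3->5->1, total 9 + 7 + 7, length 3.
Answer: λ = 23/3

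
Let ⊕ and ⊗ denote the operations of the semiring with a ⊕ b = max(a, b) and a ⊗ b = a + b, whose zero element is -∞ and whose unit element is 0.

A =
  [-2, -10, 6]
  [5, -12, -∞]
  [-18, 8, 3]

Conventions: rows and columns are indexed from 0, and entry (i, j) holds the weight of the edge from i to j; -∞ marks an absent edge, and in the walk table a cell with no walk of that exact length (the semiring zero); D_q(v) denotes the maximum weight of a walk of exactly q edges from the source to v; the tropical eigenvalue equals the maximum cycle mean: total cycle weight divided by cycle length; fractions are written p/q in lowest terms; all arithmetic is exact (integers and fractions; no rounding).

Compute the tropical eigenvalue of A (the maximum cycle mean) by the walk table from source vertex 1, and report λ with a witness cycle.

q=0: [-∞, 0, -∞]
q=1: [5, -12, -∞]
q=2: [3, -5, 11]
q=3: [1, 19, 14]
Optimal cycle mean attained by: cycle 0->2->1->0, total 6 + 8 + 5, length 3.
Answer: λ = 19/3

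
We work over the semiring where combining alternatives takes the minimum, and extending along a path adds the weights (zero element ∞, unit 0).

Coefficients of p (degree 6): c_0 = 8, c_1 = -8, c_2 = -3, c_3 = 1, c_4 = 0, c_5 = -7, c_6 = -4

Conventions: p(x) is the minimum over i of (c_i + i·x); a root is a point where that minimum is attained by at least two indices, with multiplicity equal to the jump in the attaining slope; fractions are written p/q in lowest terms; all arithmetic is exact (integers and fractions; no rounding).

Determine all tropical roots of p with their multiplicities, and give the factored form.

hull edge (i=0, c=8) to (i=1, c=-8): slope -16, span 1
hull edge (i=1, c=-8) to (i=5, c=-7): slope 1/4, span 4
hull edge (i=5, c=-7) to (i=6, c=-4): slope 3, span 1
Factored form: p(x) = -4 ⊗ (x ⊕ (-3)) ⊗ (x ⊕ (-1/4)) ⊗ (x ⊕ (-1/4)) ⊗ (x ⊕ (-1/4)) ⊗ (x ⊕ (-1/4)) ⊗ (x ⊕ 16)
Answer: roots = -3 (mult 1), -1/4 (mult 4), 16 (mult 1)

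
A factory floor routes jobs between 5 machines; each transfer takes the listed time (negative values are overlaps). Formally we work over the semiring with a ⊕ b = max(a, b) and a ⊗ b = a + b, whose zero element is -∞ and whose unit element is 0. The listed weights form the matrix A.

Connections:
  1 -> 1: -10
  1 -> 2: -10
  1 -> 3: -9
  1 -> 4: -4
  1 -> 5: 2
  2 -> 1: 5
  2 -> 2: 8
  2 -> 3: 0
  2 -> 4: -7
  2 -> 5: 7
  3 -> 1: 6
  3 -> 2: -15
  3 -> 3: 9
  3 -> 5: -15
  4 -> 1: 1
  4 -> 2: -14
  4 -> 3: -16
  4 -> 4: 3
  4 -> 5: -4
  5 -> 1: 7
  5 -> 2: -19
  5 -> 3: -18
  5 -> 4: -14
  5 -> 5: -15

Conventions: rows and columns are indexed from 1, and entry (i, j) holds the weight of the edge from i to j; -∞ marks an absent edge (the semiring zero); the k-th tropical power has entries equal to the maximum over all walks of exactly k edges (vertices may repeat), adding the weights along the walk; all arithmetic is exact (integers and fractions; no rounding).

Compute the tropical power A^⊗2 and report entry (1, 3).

A^⊗2:
  [9, -2, 0, -1, -3]
  [14, 16, 9, 1, 15]
  [15, -4, 18, 2, 8]
  [4, -6, -7, 6, 3]
  [-3, -3, -2, 3, 9]
Key observation: the optimum is the walk 1->3->3, with weight (-9) + 9 = 0.
Optimal value attained by: walk 1->3->3.
Answer: (A^⊗2)[1][3] = 0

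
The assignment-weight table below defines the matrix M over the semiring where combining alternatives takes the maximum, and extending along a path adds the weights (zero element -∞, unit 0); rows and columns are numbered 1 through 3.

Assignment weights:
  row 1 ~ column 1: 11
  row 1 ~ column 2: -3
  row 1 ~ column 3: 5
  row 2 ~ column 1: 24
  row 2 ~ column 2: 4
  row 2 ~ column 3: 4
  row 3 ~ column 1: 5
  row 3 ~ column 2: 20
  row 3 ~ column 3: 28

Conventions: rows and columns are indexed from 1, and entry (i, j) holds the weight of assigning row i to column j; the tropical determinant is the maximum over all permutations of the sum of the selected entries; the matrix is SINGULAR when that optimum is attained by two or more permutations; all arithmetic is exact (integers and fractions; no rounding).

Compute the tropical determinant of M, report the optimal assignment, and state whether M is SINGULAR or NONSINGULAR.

σ = (1, 2, 3): 11 + 4 + 28 = 43
σ = (1, 3, 2): 11 + 4 + 20 = 35
σ = (2, 1, 3): (-3) + 24 + 28 = 49
σ = (2, 3, 1): (-3) + 4 + 5 = 6
σ = (3, 1, 2): 5 + 24 + 20 = 49
σ = (3, 2, 1): 5 + 4 + 5 = 14
Optimal value attained by: σ = (2, 1, 3).
Answer: det⊕(M) = 49; verdict: SINGULAR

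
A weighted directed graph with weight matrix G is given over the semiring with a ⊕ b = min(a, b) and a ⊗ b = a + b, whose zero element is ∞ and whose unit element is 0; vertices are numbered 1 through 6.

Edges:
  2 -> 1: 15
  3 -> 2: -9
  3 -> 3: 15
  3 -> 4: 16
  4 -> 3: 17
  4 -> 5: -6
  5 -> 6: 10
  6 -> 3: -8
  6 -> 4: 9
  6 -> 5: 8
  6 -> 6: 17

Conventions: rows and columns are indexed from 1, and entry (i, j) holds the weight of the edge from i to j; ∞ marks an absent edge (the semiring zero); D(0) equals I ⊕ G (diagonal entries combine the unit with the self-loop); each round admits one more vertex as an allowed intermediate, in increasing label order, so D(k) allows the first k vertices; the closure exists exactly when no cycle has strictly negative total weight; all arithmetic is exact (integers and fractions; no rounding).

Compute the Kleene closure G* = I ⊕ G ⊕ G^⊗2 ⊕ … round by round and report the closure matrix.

D(0):
  [0, ∞, ∞, ∞, ∞, ∞]
  [15, 0, ∞, ∞, ∞, ∞]
  [∞, -9, 0, 16, ∞, ∞]
  [∞, ∞, 17, 0, -6, ∞]
  [∞, ∞, ∞, ∞, 0, 10]
  [∞, ∞, -8, 9, 8, 0]
D(1):
  [0, ∞, ∞, ∞, ∞, ∞]
  [15, 0, ∞, ∞, ∞, ∞]
  [∞, -9, 0, 16, ∞, ∞]
  [∞, ∞, 17, 0, -6, ∞]
  [∞, ∞, ∞, ∞, 0, 10]
  [∞, ∞, -8, 9, 8, 0]
D(2):
  [0, ∞, ∞, ∞, ∞, ∞]
  [15, 0, ∞, ∞, ∞, ∞]
  [6, -9, 0, 16, ∞, ∞]
  [∞, ∞, 17, 0, -6, ∞]
  [∞, ∞, ∞, ∞, 0, 10]
  [∞, ∞, -8, 9, 8, 0]
D(3):
  [0, ∞, ∞, ∞, ∞, ∞]
  [15, 0, ∞, ∞, ∞, ∞]
  [6, -9, 0, 16, ∞, ∞]
  [23, 8, 17, 0, -6, ∞]
  [∞, ∞, ∞, ∞, 0, 10]
  [-2, -17, -8, 8, 8, 0]
D(4):
  [0, ∞, ∞, ∞, ∞, ∞]
  [15, 0, ∞, ∞, ∞, ∞]
  [6, -9, 0, 16, 10, ∞]
  [23, 8, 17, 0, -6, ∞]
  [∞, ∞, ∞, ∞, 0, 10]
  [-2, -17, -8, 8, 2, 0]
D(5):
  [0, ∞, ∞, ∞, ∞, ∞]
  [15, 0, ∞, ∞, ∞, ∞]
  [6, -9, 0, 16, 10, 20]
  [23, 8, 17, 0, -6, 4]
  [∞, ∞, ∞, ∞, 0, 10]
  [-2, -17, -8, 8, 2, 0]
D(6):
  [0, ∞, ∞, ∞, ∞, ∞]
  [15, 0, ∞, ∞, ∞, ∞]
  [6, -9, 0, 16, 10, 20]
  [2, -13, -4, 0, -6, 4]
  [8, -7, 2, 18, 0, 10]
  [-2, -17, -8, 8, 2, 0]
Answer: G* = [[0, ∞, ∞, ∞, ∞, ∞], [15, 0, ∞, ∞, ∞, ∞], [6, -9, 0, 16, 10, 20], [2, -13, -4, 0, -6, 4], [8, -7, 2, 18, 0, 10], [-2, -17, -8, 8, 2, 0]]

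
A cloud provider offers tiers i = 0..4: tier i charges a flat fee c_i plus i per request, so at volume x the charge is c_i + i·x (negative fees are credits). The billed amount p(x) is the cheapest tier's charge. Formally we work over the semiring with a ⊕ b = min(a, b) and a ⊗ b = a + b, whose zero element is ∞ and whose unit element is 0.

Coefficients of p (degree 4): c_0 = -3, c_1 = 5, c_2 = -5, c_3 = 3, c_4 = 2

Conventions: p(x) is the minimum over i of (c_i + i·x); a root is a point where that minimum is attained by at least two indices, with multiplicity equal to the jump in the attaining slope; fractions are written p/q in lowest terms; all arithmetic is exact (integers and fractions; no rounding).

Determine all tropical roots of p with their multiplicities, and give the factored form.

hull edge (i=0, c=-3) to (i=2, c=-5): slope -1, span 2
hull edge (i=2, c=-5) to (i=4, c=2): slope 7/2, span 2
Factored form: p(x) = 2 ⊗ (x ⊕ (-7/2)) ⊗ (x ⊕ (-7/2)) ⊗ (x ⊕ 1) ⊗ (x ⊕ 1)
Answer: roots = -7/2 (mult 2), 1 (mult 2)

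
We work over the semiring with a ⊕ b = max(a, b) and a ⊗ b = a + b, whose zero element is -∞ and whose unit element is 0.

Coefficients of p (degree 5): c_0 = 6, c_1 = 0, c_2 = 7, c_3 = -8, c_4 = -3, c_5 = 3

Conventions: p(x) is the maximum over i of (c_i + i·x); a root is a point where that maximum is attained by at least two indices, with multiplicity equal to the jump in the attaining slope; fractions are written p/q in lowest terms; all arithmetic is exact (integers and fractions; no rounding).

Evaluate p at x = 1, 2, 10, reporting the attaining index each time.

p(1) = max(6+0·1=6, 0+1·1=1, 7+2·1=9, -8+3·1=-5, -3+4·1=1, 3+5·1=8) = 9 (attained by i=2)
p(2) = max(6+0·2=6, 0+1·2=2, 7+2·2=11, -8+3·2=-2, -3+4·2=5, 3+5·2=13) = 13 (attained by i=5)
p(10) = max(6+0·10=6, 0+1·10=10, 7+2·10=27, -8+3·10=22, -3+4·10=37, 3+5·10=53) = 53 (attained by i=5)
Answer: p(1) = 9; p(2) = 13; p(10) = 53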